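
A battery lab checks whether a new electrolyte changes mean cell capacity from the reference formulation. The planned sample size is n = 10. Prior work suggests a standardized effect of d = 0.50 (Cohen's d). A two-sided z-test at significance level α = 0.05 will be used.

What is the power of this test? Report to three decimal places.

Noncentrality parameter: δ = d·√n = 0.50 × √10 = 1.5811
Two-sided α = 0.05 → critical value z_{0.025} = 1.960.
Power = Φ(δ − 1.960) + Φ(−δ − 1.960) = Φ(-0.379) + Φ(-3.541) = 0.3524 + 0.0002 = 0.3526.

Power ≈ 0.353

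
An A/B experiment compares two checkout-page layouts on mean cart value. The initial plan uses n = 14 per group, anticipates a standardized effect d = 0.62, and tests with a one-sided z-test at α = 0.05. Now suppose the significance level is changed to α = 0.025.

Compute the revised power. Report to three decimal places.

δ = d·√(n/2) = 0.62 × √(14/2) = 1.6404 (unchanged). New critical value: z_{0.025} = 1.960.
Revised power = Φ(δ − 1.960) = Φ(-0.320) = 0.3746.

Power ≈ 0.375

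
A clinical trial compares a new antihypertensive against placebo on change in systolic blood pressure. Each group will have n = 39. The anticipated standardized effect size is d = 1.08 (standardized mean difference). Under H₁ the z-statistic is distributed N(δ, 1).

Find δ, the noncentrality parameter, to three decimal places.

The noncentrality parameter scales effect size by the design's sample-size factor: δ = d·√(n/2) = 1.08 × √(39/2) = 4.7692

δ ≈ 4.769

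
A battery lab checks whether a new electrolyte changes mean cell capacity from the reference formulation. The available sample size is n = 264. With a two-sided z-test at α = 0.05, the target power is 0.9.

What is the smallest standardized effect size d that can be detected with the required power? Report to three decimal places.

d ≈ 0.200

Required noncentrality: δ = z_{0.025} + z_{0.10} = 1.960 + 1.282 = 3.242.
(The second rejection-region term Φ(−δ − z_{α/2}) is negligible and dropped.)
δ = d·√n ⇒ d = δ/√n = 3.242/√264 = 0.1995.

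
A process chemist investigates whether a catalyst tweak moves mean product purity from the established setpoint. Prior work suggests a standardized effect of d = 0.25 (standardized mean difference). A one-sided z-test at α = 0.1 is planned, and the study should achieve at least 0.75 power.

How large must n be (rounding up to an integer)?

n = 62

Set Φ(δ − 1.282) = 0.75; then δ − 1.282 = Φ⁻¹(0.75) = 0.674, giving δ = 1.956.
δ = d·√n ⇒ n = (δ/d)² = (1.956 / 0.25)² = 61.22.
Round up to the next whole unit.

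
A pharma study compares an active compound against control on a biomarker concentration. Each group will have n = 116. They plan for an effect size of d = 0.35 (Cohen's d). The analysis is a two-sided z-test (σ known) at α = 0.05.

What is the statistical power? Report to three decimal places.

Noncentrality parameter: λ = d·√(n/2) = 0.35 × √(116/2) = 2.6655
Two-sided α = 0.05 → critical value z_{0.025} = 1.960.
Power = Φ(λ − 1.960) + Φ(−λ − 1.960) = Φ(0.706) + Φ(-4.625) = 0.7598 + 0.0000 = 0.7598.

Power ≈ 0.760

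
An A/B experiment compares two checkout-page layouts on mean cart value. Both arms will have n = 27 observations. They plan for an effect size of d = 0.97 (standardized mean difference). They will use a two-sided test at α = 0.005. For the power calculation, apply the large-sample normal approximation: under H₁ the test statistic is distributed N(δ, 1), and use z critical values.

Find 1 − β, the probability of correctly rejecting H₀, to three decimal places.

Power ≈ 0.775

Noncentrality parameter: δ = d·√(n/2) = 0.97 × √(27/2) = 3.5640
Critical value for a two-sided test at α = 0.005: z_{α/2} = 2.807.
Power = Φ(δ − 2.807) + Φ(−δ − 2.807) = Φ(0.757) + Φ(-6.371) = 0.7755 + 0.0000 = 0.7755.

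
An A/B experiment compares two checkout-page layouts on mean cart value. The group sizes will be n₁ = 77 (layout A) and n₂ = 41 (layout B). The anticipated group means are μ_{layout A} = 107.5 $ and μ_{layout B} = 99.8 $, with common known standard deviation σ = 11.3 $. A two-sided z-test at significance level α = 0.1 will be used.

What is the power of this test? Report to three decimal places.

Power ≈ 0.970

Standardized effect: d = |μ_{layout A} − μ_{layout B}| / σ = |107.5 − 99.8| / 11.3 = 0.6814
Noncentrality parameter: λ = d / √(1/n₁ + 1/n₂) = 0.6814 / √(1/77 + 1/41) = 3.5246
Critical value for a two-sided test at α = 0.1: z_{α/2} = 1.645.
Power = Φ(λ − 1.645) + Φ(−λ − 1.645) = Φ(1.880) + Φ(-5.169) = 0.9699 + 0.0000 = 0.9699.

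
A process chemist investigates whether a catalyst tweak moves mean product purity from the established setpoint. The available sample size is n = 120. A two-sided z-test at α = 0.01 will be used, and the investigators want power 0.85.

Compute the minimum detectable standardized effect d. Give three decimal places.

d ≈ 0.330

Need Φ(δ − 2.576) = 0.85, so δ = 2.576 + 1.036 = 3.612.
(Lower-tail contribution to power is negligible for δ > 0.)
δ = d·√n ⇒ d = δ/√n = 3.612/√120 = 0.3298.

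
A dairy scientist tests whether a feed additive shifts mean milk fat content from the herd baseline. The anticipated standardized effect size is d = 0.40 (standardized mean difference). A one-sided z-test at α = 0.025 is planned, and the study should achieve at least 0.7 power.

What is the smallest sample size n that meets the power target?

For power 0.7 need Φ(δ − z_{0.025}) = 0.7, so δ = z_{0.025} + z_{0.30} = 1.960 + 0.524 = 2.484.
δ = d·√n ⇒ n = (δ/d)² = (2.484 / 0.40)² = 38.58.
Rounding up, n = 39.

n = 39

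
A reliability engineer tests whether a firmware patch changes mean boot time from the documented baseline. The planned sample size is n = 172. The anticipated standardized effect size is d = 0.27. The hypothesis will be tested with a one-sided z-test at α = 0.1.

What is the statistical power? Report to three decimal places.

Noncentrality parameter: δ = d·√n = 0.27 × √172 = 3.5410
Critical value for a one-sided test at α = 0.1: z_α = 1.282.
Power = Φ(δ − 1.282) = Φ(2.259) = 0.9881.

Power ≈ 0.988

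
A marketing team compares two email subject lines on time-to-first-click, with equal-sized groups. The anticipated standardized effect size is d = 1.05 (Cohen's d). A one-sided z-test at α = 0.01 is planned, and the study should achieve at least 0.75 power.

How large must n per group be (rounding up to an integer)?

n = 17 per group

For power 0.75 need Φ(δ − z_{0.01}) = 0.75, so δ = z_{0.01} + z_{0.25} = 2.326 + 0.674 = 3.001.
δ = d·√(n/2) ⇒ n = 2(δ/d)² = 2 × (3.001 / 1.05)² = 16.34.
Round up to the next whole unit.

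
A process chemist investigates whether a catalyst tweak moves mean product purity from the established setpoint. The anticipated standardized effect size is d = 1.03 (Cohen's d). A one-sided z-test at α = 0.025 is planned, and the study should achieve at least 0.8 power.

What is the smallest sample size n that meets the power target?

n = 8

For power 0.8 need Φ(δ − z_{0.025}) = 0.8, so δ = z_{0.025} + z_{0.20} = 1.960 + 0.842 = 2.802.
δ = d·√n ⇒ n = (δ/d)² = (2.802 / 1.03)² = 7.40.
Round up to the next whole unit.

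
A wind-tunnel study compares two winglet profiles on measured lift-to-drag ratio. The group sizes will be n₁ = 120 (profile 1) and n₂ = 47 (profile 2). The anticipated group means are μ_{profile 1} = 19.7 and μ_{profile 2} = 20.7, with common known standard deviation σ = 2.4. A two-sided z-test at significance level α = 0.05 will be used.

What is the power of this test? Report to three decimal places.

Power ≈ 0.678

Standardized effect: d = |μ_{profile 1} − μ_{profile 2}| / σ = |19.7 − 20.7| / 2.4 = 0.4167
Noncentrality parameter: δ = d / √(1/n₁ + 1/n₂) = 0.4167 / √(1/120 + 1/47) = 2.4214
Two-sided α = 0.05 → critical value z_{0.025} = 1.960.
Power = Φ(δ − 1.960) + Φ(−δ − 1.960) = Φ(0.461) + Φ(-4.381) = 0.6778 + 0.0000 = 0.6778.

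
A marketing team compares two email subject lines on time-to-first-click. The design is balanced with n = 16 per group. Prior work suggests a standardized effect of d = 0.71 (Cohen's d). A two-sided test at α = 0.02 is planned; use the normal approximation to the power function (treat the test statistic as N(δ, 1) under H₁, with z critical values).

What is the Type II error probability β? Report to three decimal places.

β ≈ 0.625

Noncentrality parameter: δ = d·√(n/2) = 0.71 × √(16/2) = 2.0082
Critical value for a two-sided test at α = 0.02: z_{α/2} = 2.326.
Power = Φ(δ − 2.326) + Φ(−δ − 2.326) = Φ(-0.318) + Φ(-4.335) = 0.3752 + 0.0000 = 0.3752.
Type II error: β = 1 − power = 1 − 0.3752 = 0.6248.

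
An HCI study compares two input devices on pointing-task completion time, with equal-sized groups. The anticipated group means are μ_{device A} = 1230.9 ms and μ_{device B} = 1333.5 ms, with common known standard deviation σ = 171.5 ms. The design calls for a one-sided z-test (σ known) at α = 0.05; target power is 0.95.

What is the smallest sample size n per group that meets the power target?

Standardized effect: d = |μ_{device A} − μ_{device B}| / σ = |1230.9 − 1333.5| / 171.5 = 0.5983
Set Φ(δ − 1.645) = 0.95; then δ − 1.645 = Φ⁻¹(0.95) = 1.645, giving δ = 3.290.
δ = d·√(n/2) ⇒ n = 2(δ/d)² = 2 × (3.290 / 0.5983)² = 60.48.
Round up to the next whole unit.

n = 61 per group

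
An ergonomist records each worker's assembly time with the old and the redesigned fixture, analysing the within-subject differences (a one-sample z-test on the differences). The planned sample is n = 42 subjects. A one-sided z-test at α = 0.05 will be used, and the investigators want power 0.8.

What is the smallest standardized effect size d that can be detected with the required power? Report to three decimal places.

Need Φ(δ − 1.645) = 0.8, so δ = 1.645 + 0.842 = 2.486.
δ = d·√n ⇒ d = δ/√n = 2.486/√42 = 0.3837.

d ≈ 0.384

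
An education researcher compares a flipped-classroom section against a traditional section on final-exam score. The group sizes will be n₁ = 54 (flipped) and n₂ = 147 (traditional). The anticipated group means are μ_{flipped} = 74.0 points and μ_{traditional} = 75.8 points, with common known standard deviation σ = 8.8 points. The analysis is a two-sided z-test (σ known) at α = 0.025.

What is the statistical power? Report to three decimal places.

Power ≈ 0.170

Standardized effect: d = |μ_{flipped} − μ_{traditional}| / σ = |74.0 − 75.8| / 8.8 = 0.2045
Noncentrality parameter: δ = d / √(1/n₁ + 1/n₂) = 0.2045 / √(1/54 + 1/147) = 1.2854
Two-sided α = 0.025 → critical value z_{0.0125} = 2.241.
Power = Φ(δ − 2.241) + Φ(−δ − 2.241) = Φ(-0.956) + Φ(-3.527) = 0.1695 + 0.0002 = 0.1698.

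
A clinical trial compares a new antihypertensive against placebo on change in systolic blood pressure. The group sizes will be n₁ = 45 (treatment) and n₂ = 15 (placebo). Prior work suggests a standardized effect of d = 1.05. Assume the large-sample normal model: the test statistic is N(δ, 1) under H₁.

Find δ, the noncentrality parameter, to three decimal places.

δ ≈ 3.522

The noncentrality parameter scales effect size by the design's sample-size factor: δ = d / √(1/n₁ + 1/n₂) = 1.05 / √(1/45 + 1/15) = 3.5218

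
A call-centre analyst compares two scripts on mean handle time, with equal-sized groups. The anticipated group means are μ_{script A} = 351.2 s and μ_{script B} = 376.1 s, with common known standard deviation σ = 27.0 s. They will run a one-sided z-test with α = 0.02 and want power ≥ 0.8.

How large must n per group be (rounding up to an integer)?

Standardized effect: d = |μ_{script A} − μ_{script B}| / σ = |351.2 − 376.1| / 27.0 = 0.9222
Set Φ(δ − 2.054) = 0.8; then δ − 2.054 = Φ⁻¹(0.8) = 0.842, giving δ = 2.895.
δ = d·√(n/2) ⇒ n = 2(δ/d)² = 2 × (2.895 / 0.9222)² = 19.71.
Rounding up, n = 20 per group.

n = 20 per group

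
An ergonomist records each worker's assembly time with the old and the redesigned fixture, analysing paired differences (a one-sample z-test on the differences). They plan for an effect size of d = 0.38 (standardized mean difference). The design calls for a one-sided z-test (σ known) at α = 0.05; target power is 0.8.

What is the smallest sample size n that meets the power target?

For power 0.8 need Φ(δ − z_{0.05}) = 0.8, so δ = z_{0.05} + z_{0.20} = 1.645 + 0.842 = 2.486.
δ = d·√n ⇒ n = (δ/d)² = (2.486 / 0.38)² = 42.82.
Rounding up, n = 43.

n = 43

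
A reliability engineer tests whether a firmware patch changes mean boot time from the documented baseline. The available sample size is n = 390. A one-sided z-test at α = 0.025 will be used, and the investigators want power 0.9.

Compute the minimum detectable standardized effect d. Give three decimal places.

Required noncentrality: δ = z_{0.025} + z_{0.10} = 1.960 + 1.282 = 3.242.
δ = d·√n ⇒ d = δ/√n = 3.242/√390 = 0.1641.

d ≈ 0.164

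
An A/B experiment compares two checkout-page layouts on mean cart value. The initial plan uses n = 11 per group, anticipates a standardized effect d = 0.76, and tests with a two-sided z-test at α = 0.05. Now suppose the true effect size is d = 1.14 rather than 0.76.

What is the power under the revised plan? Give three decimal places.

Power ≈ 0.762

With d = 1.14: δ = d·√(n/2) = 1.14 × √(11/2) = 2.6735. Critical value z_{0.025} = 1.960.
Revised power = Φ(δ − 1.960) + Φ(−δ − 1.960) = Φ(0.714) + Φ(-4.634) = 0.7623 + 0.0000 = 0.7623.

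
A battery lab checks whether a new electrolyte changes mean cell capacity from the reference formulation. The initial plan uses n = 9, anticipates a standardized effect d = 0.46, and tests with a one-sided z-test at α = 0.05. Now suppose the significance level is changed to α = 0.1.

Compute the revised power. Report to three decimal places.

δ = d·√n = 0.46 × √9 = 1.3800 (unchanged). New critical value: z_{0.1} = 1.282.
Revised power = P(Z > 1.282 − δ) = Φ(0.098) = 0.5392.

Power ≈ 0.539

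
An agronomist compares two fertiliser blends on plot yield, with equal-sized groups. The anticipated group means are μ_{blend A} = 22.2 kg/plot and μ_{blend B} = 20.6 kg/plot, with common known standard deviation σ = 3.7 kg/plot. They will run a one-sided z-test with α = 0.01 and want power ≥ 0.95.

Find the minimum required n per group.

n = 169 per group

Standardized effect: d = |μ_{blend A} − μ_{blend B}| / σ = |22.2 − 20.6| / 3.7 = 0.4324
Set Φ(δ − 2.326) = 0.95; then δ − 2.326 = Φ⁻¹(0.95) = 1.645, giving δ = 3.971.
δ = d·√(n/2) ⇒ n = 2(δ/d)² = 2 × (3.971 / 0.4324)² = 168.67.
Rounding up, n = 169 per group.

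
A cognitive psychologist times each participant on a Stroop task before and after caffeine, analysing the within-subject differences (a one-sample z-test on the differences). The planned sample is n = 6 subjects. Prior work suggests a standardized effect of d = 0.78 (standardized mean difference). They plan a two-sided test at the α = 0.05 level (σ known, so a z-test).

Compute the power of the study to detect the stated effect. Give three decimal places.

Noncentrality parameter: λ = d·√n = 0.78 × √6 = 1.9106
Two-sided α = 0.05 → critical value z_{0.025} = 1.960.
Power = Φ(λ − 1.960) + Φ(−λ − 1.960) = Φ(-0.049) + Φ(-3.871) = 0.4803 + 0.0001 = 0.4804.

Power ≈ 0.480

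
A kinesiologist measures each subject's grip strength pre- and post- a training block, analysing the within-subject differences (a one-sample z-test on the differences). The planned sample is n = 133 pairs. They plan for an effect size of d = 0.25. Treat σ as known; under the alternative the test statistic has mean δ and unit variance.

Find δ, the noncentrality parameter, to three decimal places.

The noncentrality parameter scales effect size by the design's sample-size factor: δ = d·√n = 0.25 × √133 = 2.8831

δ ≈ 2.883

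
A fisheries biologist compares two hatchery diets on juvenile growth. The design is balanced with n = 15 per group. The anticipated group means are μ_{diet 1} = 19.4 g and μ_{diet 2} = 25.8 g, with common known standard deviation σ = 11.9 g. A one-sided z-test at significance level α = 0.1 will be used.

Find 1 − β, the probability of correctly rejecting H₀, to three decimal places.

Power ≈ 0.576

Standardized effect: d = |μ_{diet 1} − μ_{diet 2}| / σ = |19.4 − 25.8| / 11.9 = 0.5378
Noncentrality parameter: δ = d·√(n/2) = 0.5378 × √(15/2) = 1.4729
One-sided α = 0.1 → critical value z_{0.1} = 1.282.
Power = P(Z > 1.282 − δ) = Φ(0.191) = 0.5759.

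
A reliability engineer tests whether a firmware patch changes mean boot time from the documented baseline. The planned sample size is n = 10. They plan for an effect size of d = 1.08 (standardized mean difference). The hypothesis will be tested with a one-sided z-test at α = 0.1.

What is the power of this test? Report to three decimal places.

Power ≈ 0.984

Noncentrality parameter: λ = d·√n = 1.08 × √10 = 3.4153
Critical value for a one-sided test at α = 0.1: z_α = 1.282.
Power = P(Z > 1.282 − λ) = Φ(2.134) = 0.9836.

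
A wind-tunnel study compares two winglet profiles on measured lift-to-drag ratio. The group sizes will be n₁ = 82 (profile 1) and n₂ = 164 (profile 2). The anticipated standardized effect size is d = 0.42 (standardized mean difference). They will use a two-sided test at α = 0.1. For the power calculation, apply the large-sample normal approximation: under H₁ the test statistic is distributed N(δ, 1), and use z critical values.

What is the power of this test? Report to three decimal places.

Power ≈ 0.928

Noncentrality parameter: δ = d / √(1/n₁ + 1/n₂) = 0.42 / √(1/82 + 1/164) = 3.1054
Two-sided α = 0.1 → critical value z_{0.05} = 1.645.
Power = Φ(δ − 1.645) + Φ(−δ − 1.645) = Φ(1.460) + Φ(-4.750) = 0.9279 + 0.0000 = 0.9279.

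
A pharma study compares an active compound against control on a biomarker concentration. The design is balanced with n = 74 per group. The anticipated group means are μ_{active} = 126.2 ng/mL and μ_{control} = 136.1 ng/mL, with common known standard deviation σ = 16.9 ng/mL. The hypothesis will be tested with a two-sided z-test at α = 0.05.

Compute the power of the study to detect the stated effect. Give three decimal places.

Power ≈ 0.946

Standardized effect: d = |μ_{active} − μ_{control}| / σ = |126.2 − 136.1| / 16.9 = 0.5858
Noncentrality parameter: δ = d·√(n/2) = 0.5858 × √(74/2) = 3.5633
Two-sided α = 0.05 → critical value z_{0.025} = 1.960.
Power = Φ(δ − 1.960) + Φ(−δ − 1.960) = Φ(1.603) + Φ(-5.523) = 0.9456 + 0.0000 = 0.9456.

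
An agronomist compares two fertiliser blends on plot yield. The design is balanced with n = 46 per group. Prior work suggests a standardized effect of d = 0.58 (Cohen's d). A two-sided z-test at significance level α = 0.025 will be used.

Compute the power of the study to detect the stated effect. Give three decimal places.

Noncentrality parameter: δ = d·√(n/2) = 0.58 × √(46/2) = 2.7816
Critical value for a two-sided test at α = 0.025: z_{α/2} = 2.241.
Power = Φ(δ − 2.241) + Φ(−δ − 2.241) = Φ(0.540) + Φ(-5.023) = 0.7055 + 0.0000 = 0.7055.

Power ≈ 0.705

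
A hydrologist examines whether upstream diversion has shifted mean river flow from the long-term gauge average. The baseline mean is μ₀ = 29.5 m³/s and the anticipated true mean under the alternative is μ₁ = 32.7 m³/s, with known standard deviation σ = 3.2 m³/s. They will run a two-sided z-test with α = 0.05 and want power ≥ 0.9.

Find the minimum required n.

n = 11

Standardized effect: d = |μ₁ − μ₀| / σ = |32.7 − 29.5| / 3.2 = 1.0000
For power 0.9 need Φ(δ − z_{0.025}) = 0.9, so δ = z_{0.025} + z_{0.10} = 1.960 + 1.282 = 3.242.
(The Φ(−δ − z_{α/2}) term is vanishingly small for δ > 0 and is dropped in the standard sample-size formula.)
δ = d·√n ⇒ n = (δ/d)² = (3.242 / 1.0000)² = 10.51.
Round up to the next whole unit.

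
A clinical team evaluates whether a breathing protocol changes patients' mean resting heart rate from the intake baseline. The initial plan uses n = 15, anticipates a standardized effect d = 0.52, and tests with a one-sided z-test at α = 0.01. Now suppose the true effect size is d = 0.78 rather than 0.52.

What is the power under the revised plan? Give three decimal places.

Power ≈ 0.756

With d = 0.78: δ = d·√n = 0.78 × √15 = 3.0209. Critical value z_{0.01} = 2.326.
Revised power = P(Z > 2.326 − δ) = Φ(0.695) = 0.7563.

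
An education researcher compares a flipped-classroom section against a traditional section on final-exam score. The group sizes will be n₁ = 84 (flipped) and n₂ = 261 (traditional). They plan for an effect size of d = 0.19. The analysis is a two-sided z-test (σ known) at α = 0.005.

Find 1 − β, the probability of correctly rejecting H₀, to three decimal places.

Noncentrality parameter: δ = d / √(1/n₁ + 1/n₂) = 0.19 / √(1/84 + 1/261) = 1.5146
Two-sided α = 0.005 → critical value z_{0.0025} = 2.807.
Power = Φ(δ − 2.807) + Φ(−δ − 2.807) = Φ(-1.292) + Φ(-4.322) = 0.0981 + 0.0000 = 0.0981.

Power ≈ 0.098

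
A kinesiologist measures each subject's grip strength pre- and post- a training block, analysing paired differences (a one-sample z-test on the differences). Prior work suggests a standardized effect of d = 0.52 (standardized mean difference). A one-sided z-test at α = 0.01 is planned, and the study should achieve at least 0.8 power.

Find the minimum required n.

n = 38

Set Φ(δ − 2.326) = 0.8; then δ − 2.326 = Φ⁻¹(0.8) = 0.842, giving δ = 3.168.
δ = d·√n ⇒ n = (δ/d)² = (3.168 / 0.52)² = 37.12.
Round up to the next whole unit.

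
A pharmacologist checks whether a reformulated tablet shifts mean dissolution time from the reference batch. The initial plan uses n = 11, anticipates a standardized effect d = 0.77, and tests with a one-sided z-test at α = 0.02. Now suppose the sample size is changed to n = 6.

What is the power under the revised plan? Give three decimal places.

Power ≈ 0.433

With n = 6: δ = d·√n = 0.77 × √6 = 1.8861. Critical value z_{0.02} = 2.054.
Revised power = P(Z > 2.054 − δ) = Φ(-0.168) = 0.4334.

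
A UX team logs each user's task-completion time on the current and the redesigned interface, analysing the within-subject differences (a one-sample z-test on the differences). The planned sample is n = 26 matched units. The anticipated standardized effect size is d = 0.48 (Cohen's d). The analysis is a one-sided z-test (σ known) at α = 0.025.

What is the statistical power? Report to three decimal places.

Noncentrality parameter: δ = d·√n = 0.48 × √26 = 2.4475
One-sided α = 0.025 → critical value z_{0.025} = 1.960.
Power = P(Z > 1.960 − δ) = Φ(0.488) = 0.6871.

Power ≈ 0.687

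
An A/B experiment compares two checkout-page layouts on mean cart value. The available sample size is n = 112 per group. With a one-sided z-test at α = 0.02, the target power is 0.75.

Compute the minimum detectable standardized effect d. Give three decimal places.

d ≈ 0.365

Required noncentrality: δ = z_{0.02} + z_{0.25} = 2.054 + 0.674 = 2.728.
δ = d·√(n/2) ⇒ d = δ/√(n/2) = 2.728/√(112/2) = 0.3646.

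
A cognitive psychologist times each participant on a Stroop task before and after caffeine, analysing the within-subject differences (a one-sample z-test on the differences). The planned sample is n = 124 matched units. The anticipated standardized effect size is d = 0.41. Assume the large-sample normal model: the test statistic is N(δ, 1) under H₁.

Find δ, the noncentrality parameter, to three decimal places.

The noncentrality parameter scales effect size by the design's sample-size factor: δ = d·√n = 0.41 × √124 = 4.5656

δ ≈ 4.566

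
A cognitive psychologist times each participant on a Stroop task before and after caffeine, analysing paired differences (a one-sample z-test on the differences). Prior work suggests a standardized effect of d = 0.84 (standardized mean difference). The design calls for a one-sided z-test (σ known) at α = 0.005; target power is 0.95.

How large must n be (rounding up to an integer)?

For power 0.95 need Φ(δ − z_{0.005}) = 0.95, so δ = z_{0.005} + z_{0.05} = 2.576 + 1.645 = 4.221.
δ = d·√n ⇒ n = (δ/d)² = (4.221 / 0.84)² = 25.25.
Rounding up, n = 26.

n = 26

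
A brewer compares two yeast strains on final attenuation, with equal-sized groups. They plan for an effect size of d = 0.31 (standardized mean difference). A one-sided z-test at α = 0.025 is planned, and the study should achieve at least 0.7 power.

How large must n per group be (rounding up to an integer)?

n = 129 per group

Set Φ(δ − 1.960) = 0.7; then δ − 1.960 = Φ⁻¹(0.7) = 0.524, giving δ = 2.484.
δ = d·√(n/2) ⇒ n = 2(δ/d)² = 2 × (2.484 / 0.31)² = 128.45.
Round up to the next whole unit.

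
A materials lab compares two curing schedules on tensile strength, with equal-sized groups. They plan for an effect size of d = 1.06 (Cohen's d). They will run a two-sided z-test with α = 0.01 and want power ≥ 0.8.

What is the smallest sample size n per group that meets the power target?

For power 0.8 need Φ(δ − z_{0.005}) = 0.8, so δ = z_{0.005} + z_{0.20} = 2.576 + 0.842 = 3.417.
(For δ > 0 the lower-tail rejection region contributes negligibly to power, so the one-term inversion is standard.)
δ = d·√(n/2) ⇒ n = 2(δ/d)² = 2 × (3.417 / 1.06)² = 20.79.
Rounding up, n = 21 per group.

n = 21 per group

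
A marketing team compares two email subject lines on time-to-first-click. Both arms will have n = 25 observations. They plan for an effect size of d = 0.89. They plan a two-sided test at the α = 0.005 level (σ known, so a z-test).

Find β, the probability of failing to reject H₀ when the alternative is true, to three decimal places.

Noncentrality parameter: δ = d·√(n/2) = 0.89 × √(25/2) = 3.1466
Critical value for a two-sided test at α = 0.005: z_{α/2} = 2.807.
Power = Φ(δ − 2.807) + Φ(−δ − 2.807) = Φ(0.340) + Φ(-5.954) = 0.6329 + 0.0000 = 0.6329.
Type II error: β = 1 − power = 1 − 0.6329 = 0.3671.

β ≈ 0.367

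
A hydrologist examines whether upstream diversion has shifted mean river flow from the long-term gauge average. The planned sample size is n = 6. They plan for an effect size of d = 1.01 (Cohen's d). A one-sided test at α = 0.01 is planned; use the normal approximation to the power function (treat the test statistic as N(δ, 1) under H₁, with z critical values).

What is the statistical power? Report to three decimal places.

Power ≈ 0.559

Noncentrality parameter: λ = d·√n = 1.01 × √6 = 2.4740
Critical value for a one-sided test at α = 0.01: z_α = 2.326.
Power = P(Z > 2.326 − λ) = Φ(0.148) = 0.5587.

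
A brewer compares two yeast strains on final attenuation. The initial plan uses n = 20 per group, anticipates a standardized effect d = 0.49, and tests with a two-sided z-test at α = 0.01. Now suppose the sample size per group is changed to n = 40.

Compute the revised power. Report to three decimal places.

With n = 40 per group: δ = d·√(n/2) = 0.49 × √(40/2) = 2.1913. Critical value z_{0.005} = 2.576.
Revised power = Φ(δ − 2.576) + Φ(−δ − 2.576) = Φ(-0.384) + Φ(-4.767) = 0.3503 + 0.0000 = 0.3503.

Power ≈ 0.350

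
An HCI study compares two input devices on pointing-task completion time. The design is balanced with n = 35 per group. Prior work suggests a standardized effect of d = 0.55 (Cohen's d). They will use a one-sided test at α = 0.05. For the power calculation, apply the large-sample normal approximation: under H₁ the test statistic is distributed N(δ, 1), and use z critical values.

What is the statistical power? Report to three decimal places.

Noncentrality parameter: δ = d·√(n/2) = 0.55 × √(35/2) = 2.3008
One-sided α = 0.05 → critical value z_{0.05} = 1.645.
Power = Φ(δ − 1.645) = Φ(0.656) = 0.7441.

Power ≈ 0.744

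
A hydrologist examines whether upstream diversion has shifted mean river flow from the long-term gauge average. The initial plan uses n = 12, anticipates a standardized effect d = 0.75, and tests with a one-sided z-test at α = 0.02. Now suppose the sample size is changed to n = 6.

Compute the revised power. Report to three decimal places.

With n = 6: δ = d·√n = 0.75 × √6 = 1.8371. Critical value z_{0.02} = 2.054.
Revised power = P(Z > 2.054 − δ) = Φ(-0.217) = 0.4142.

Power ≈ 0.414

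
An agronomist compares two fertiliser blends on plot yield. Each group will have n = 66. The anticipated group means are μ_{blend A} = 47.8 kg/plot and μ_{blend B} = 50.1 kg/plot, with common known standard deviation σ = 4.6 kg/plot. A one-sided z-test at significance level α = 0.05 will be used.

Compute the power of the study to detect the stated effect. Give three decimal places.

Power ≈ 0.890

Standardized effect: d = |μ_{blend A} − μ_{blend B}| / σ = |47.8 − 50.1| / 4.6 = 0.5000
Noncentrality parameter: δ = d·√(n/2) = 0.5000 × √(66/2) = 2.8723
One-sided α = 0.05 → critical value z_{0.05} = 1.645.
Power = Φ(δ − 1.645) = Φ(1.227) = 0.8902.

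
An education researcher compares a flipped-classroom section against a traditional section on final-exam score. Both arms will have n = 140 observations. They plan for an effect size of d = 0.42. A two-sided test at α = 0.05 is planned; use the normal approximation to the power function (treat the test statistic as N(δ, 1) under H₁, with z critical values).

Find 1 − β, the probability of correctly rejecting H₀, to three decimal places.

Power ≈ 0.940

Noncentrality parameter: δ = d·√(n/2) = 0.42 × √(140/2) = 3.5140
Two-sided α = 0.05 → critical value z_{0.025} = 1.960.
Power = Φ(δ − 1.960) + Φ(−δ − 1.960) = Φ(1.554) + Φ(-5.474) = 0.9399 + 0.0000 = 0.9399.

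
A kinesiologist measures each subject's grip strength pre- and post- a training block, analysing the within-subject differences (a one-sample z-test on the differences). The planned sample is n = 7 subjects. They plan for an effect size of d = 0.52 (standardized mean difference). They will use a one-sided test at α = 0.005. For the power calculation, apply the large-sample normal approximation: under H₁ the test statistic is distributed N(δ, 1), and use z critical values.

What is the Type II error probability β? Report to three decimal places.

β ≈ 0.885

Noncentrality parameter: δ = d·√n = 0.52 × √7 = 1.3758
One-sided α = 0.005 → critical value z_{0.005} = 2.576.
Power = Φ(δ − 2.576) = Φ(-1.200) = 0.1151.
Type II error: β = 1 − power = 1 − 0.1151 = 0.8849.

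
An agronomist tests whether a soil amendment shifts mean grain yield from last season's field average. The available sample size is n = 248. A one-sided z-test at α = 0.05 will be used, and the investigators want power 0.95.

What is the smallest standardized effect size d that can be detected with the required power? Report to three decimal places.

Need Φ(δ − 1.645) = 0.95, so δ = 1.645 + 1.645 = 3.290.
δ = d·√n ⇒ d = δ/√n = 3.290/√248 = 0.2089.

d ≈ 0.209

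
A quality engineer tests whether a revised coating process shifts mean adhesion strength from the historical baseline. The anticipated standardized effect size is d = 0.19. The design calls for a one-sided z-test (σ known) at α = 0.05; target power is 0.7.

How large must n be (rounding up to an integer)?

n = 131

Set Φ(δ − 1.645) = 0.7; then δ − 1.645 = Φ⁻¹(0.7) = 0.524, giving δ = 2.169.
δ = d·√n ⇒ n = (δ/d)² = (2.169 / 0.19)² = 130.35.
Rounding up, n = 131.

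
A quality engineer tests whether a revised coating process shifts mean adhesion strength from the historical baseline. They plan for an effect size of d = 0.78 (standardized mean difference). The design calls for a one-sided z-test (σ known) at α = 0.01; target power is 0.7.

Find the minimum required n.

For power 0.7 need Φ(δ − z_{0.01}) = 0.7, so δ = z_{0.01} + z_{0.30} = 2.326 + 0.524 = 2.851.
δ = d·√n ⇒ n = (δ/d)² = (2.851 / 0.78)² = 13.36.
Rounding up, n = 14.

n = 14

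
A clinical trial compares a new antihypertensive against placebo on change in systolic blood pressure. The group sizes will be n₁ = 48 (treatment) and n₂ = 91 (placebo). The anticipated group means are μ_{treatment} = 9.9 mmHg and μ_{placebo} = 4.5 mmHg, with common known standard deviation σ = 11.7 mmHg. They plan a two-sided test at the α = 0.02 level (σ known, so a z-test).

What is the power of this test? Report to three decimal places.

Standardized effect: d = |μ_{treatment} − μ_{placebo}| / σ = |9.9 − 4.5| / 11.7 = 0.4615
Noncentrality parameter: δ = d / √(1/n₁ + 1/n₂) = 0.4615 / √(1/48 + 1/91) = 2.5873
Critical value for a two-sided test at α = 0.02: z_{α/2} = 2.326.
Power = Φ(δ − 2.326) + Φ(−δ − 2.326) = Φ(0.261) + Φ(-4.914) = 0.6029 + 0.0000 = 0.6029.

Power ≈ 0.603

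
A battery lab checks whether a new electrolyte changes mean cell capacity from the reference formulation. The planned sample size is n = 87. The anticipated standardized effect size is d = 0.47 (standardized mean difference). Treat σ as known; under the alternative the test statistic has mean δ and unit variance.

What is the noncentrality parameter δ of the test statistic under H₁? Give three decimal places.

δ = d·√n = 0.47 × √87 = 4.3839

δ ≈ 4.384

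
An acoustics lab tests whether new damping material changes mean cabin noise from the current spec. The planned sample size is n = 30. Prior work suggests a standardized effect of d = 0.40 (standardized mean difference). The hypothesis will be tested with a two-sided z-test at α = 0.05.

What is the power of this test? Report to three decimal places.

Noncentrality parameter: δ = d·√n = 0.40 × √30 = 2.1909
Two-sided α = 0.05 → critical value z_{0.025} = 1.960.
Power = Φ(δ − 1.960) + Φ(−δ − 1.960) = Φ(0.231) + Φ(-4.151) = 0.5913 + 0.0000 = 0.5913.

Power ≈ 0.591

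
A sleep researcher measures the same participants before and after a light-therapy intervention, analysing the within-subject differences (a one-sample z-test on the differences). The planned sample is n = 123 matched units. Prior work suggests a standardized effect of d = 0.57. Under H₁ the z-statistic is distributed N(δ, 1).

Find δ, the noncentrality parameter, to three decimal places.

δ = d·√n = 0.57 × √123 = 6.3216

δ ≈ 6.322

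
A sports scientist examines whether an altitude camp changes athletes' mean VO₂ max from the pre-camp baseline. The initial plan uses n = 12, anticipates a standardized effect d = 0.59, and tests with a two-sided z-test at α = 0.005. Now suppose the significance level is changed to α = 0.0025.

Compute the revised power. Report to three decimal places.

δ = d·√n = 0.59 × √12 = 2.0438 (unchanged). New critical value: z_{0.0013} = 3.023.
Revised power = Φ(δ − 3.023) + Φ(−δ − 3.023) = Φ(-0.980) + Φ(-5.067) = 0.1637 + 0.0000 = 0.1637.

Power ≈ 0.164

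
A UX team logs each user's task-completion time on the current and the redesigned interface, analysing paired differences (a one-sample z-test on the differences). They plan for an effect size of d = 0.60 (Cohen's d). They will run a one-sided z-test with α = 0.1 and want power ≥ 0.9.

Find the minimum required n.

n = 19

For power 0.9 need Φ(δ − z_{0.1}) = 0.9, so δ = z_{0.1} + z_{0.10} = 1.282 + 1.282 = 2.563.
δ = d·√n ⇒ n = (δ/d)² = (2.563 / 0.60)² = 18.25.
Round up to the next whole unit.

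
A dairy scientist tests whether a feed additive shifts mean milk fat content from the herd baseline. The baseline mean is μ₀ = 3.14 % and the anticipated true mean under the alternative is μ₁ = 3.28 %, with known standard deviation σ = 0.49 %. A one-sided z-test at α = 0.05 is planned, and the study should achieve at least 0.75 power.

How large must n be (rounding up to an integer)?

n = 66

Standardized effect: d = |μ₁ − μ₀| / σ = |3.28 − 3.14| / 0.49 = 0.2857
Set Φ(δ − 1.645) = 0.75; then δ − 1.645 = Φ⁻¹(0.75) = 0.674, giving δ = 2.319.
δ = d·√n ⇒ n = (δ/d)² = (2.319 / 0.2857)² = 65.90.
Round up to the next whole unit.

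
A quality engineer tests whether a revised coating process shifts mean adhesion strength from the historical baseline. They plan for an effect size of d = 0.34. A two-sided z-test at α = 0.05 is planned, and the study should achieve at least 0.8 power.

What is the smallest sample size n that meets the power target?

n = 68

For power 0.8 need Φ(δ − z_{0.025}) = 0.8, so δ = z_{0.025} + z_{0.20} = 1.960 + 0.842 = 2.802.
(For δ > 0 the lower-tail rejection region contributes negligibly to power, so the one-term inversion is standard.)
δ = d·√n ⇒ n = (δ/d)² = (2.802 / 0.34)² = 67.90.
Round up to the next whole unit.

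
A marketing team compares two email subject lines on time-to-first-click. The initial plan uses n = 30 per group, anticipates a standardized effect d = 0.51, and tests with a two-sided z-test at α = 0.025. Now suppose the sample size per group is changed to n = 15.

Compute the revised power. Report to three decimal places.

With n = 15 per group: δ = d·√(n/2) = 0.51 × √(15/2) = 1.3967. Critical value z_{0.0125} = 2.241.
Revised power = Φ(δ − 2.241) + Φ(−δ − 2.241) = Φ(-0.845) + Φ(-3.638) = 0.1991 + 0.0001 = 0.1993.

Power ≈ 0.199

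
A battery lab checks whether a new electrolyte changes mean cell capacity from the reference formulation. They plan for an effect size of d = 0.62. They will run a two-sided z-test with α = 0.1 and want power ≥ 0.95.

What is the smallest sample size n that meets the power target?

For power 0.95 need Φ(δ − z_{0.05}) = 0.95, so δ = z_{0.05} + z_{0.05} = 1.645 + 1.645 = 3.290.
(Ignoring the negligible lower-tail rejection probability gives the usual closed-form inversion.)
δ = d·√n ⇒ n = (δ/d)² = (3.290 / 0.62)² = 28.15.
Round up to the next whole unit.

n = 29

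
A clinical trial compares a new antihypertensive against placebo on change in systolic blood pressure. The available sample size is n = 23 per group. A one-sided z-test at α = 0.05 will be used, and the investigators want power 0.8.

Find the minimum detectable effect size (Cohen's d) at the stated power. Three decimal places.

d ≈ 0.733

Required noncentrality: δ = z_{0.05} + z_{0.20} = 1.645 + 0.842 = 2.486.
δ = d·√(n/2) ⇒ d = δ/√(n/2) = 2.486/√(23/2) = 0.7332.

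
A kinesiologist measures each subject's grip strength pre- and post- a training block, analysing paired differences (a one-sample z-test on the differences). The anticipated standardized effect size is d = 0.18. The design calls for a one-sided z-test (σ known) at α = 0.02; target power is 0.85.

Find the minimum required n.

n = 295

For power 0.85 need Φ(δ − z_{0.02}) = 0.85, so δ = z_{0.02} + z_{0.15} = 2.054 + 1.036 = 3.090.
δ = d·√n ⇒ n = (δ/d)² = (3.090 / 0.18)² = 294.73.
Round up to the next whole unit.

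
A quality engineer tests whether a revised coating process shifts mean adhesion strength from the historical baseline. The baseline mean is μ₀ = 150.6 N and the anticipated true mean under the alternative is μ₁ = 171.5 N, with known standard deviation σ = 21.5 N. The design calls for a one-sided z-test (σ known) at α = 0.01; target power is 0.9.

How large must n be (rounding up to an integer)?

Standardized effect: d = |μ₁ − μ₀| / σ = |171.5 − 150.6| / 21.5 = 0.9721
For power 0.9 need Φ(δ − z_{0.01}) = 0.9, so δ = z_{0.01} + z_{0.10} = 2.326 + 1.282 = 3.608.
δ = d·√n ⇒ n = (δ/d)² = (3.608 / 0.9721)² = 13.78.
Round up to the next whole unit.

n = 14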